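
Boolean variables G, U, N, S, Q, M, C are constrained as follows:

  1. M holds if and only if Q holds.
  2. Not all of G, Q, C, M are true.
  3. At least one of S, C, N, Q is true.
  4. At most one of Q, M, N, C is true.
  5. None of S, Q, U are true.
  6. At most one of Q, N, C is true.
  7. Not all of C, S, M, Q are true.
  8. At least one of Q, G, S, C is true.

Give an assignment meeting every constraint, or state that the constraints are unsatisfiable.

G = True, U = False, N = True, S = False, Q = False, M = False, C = False

  (1) M=F, Q=F — same ✓
  (2) {G, Q, C, M}: 1/4 true — not all ✓
  (3) {S, C, N, Q}: 1 true — at least one ✓
  (4) {Q, M, N, C}: 1 true — at most one ✓
  (5) {S, Q, U}: 0 true — none ✓
  (6) {Q, N, C}: 1 true — at most one ✓
  (7) {C, S, M, Q}: 0/4 true — not all ✓
  (8) {Q, G, S, C}: 1 true — at least one ✓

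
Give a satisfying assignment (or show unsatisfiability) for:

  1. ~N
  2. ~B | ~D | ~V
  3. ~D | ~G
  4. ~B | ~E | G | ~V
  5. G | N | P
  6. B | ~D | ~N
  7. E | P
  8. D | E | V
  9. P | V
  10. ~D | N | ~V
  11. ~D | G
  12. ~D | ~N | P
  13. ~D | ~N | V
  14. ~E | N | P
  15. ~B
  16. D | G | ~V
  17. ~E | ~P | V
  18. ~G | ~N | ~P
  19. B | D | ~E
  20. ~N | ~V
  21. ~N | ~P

Unit clause (~N) forces N = False.
Unit clause (~B) forces B = False.
Set P = True.
Try V = False:
  (~E | ~P | V) forces E = False.
  (D | E | V) forces D = True.
  (~D | ~G) forces G = False.
  clause (~D | G) is falsified — backtrack.
So V = True.
  then (~D | N | ~V) forces D = False.
  then (D | G | ~V) forces G = True.
  then (B | D | ~E) forces E = False.
All clauses satisfied.

B = False; N = False; P = True; V = True; D = False; G = True; E = False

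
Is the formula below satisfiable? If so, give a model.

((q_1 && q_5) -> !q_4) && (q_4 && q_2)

q_1 = True; q_2 = True; q_4 = True; q_5 = False

  (q_1 && q_5) -> !q_4 = True
    q_1 && q_5 = False
    !q_4 = False
  q_4 && q_2 = True
Both conjuncts True, so the formula holds.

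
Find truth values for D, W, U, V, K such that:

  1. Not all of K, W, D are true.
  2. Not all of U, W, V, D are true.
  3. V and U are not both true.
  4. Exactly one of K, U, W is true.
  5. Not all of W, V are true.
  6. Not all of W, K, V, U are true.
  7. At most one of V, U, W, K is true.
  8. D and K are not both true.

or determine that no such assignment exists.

D = False, W = False, U = True, V = False, K = False

  (1) {K, W, D}: 0/3 true — not all ✓
  (2) {U, W, V, D}: 1/4 true — not all ✓
  (3) V=F, U=T — not both ✓
  (4) {K, U, W}: 1 true — exactly one ✓
  (5) {W, V}: 0/2 true — not all ✓
  (6) {W, K, V, U}: 1/4 true — not all ✓
  (7) {V, U, W, K}: 1 true — at most one ✓
  (8) D=F, K=F — not both ✓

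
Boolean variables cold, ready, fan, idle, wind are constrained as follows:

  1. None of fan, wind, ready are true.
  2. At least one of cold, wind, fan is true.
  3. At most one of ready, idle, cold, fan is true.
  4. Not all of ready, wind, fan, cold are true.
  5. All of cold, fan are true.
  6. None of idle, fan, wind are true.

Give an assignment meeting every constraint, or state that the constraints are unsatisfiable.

Case fan = True:
  Constraint (1) is violated (fan=T) — contradiction.
Case fan = False:
  Constraint (5) is violated (fan=F) — contradiction.
Both cases fail — unsatisfiable.

Unsatisfiable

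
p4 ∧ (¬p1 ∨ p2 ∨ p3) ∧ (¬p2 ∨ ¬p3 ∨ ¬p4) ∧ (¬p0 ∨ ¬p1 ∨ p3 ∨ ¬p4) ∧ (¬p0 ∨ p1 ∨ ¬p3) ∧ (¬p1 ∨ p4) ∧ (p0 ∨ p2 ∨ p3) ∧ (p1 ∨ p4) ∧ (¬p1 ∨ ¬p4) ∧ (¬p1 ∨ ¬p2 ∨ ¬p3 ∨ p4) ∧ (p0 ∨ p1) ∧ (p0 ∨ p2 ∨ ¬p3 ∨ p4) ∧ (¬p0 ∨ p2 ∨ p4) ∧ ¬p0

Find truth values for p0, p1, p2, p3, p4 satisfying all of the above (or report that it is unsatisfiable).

The formula is unsatisfiable.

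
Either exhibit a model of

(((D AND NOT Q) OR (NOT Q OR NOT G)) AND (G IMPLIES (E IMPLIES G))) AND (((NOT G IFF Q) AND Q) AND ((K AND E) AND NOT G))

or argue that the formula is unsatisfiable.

Q = True, K = True, D = True, G = False, E = True

  ((D AND NOT Q) OR (NOT Q OR NOT G)) AND (G IMPLIES (E IMPLIES G)) = True
    (D AND NOT Q) OR (NOT Q OR NOT G) = True
      D AND NOT Q = False
        NOT Q = False
      NOT Q OR NOT G = True
        NOT Q = False
        NOT G = True
    G IMPLIES (E IMPLIES G) = True
      E IMPLIES G = False
  ((NOT G IFF Q) AND Q) AND ((K AND E) AND NOT G) = True
    (NOT G IFF Q) AND Q = True
      NOT G IFF Q = True
        NOT G = True
    (K AND E) AND NOT G = True
      K AND E = True
      NOT G = True
Both conjuncts True, so the formula holds.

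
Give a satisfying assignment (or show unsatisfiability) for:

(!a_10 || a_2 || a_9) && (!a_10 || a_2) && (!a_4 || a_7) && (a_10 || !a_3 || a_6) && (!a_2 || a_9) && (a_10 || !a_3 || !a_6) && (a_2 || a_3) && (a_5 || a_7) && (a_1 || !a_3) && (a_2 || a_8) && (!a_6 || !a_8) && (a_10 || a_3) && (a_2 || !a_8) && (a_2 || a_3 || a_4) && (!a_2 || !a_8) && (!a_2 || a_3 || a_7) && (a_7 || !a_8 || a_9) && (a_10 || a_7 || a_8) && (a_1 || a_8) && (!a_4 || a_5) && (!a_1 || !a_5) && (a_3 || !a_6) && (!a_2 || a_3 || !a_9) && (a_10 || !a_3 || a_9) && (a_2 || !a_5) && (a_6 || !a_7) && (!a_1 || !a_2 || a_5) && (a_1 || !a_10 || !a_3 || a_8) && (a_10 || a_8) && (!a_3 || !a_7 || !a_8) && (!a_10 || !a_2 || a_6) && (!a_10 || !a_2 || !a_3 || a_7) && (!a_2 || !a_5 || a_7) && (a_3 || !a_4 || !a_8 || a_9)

Case a_8 = True:
  (!a_6 || !a_8) forces a_6 = False.
  (a_2 || !a_8) forces a_2 = True.
  Clause (!a_2 || !a_8) is falsified — contradiction.
Case a_8 = False:
  (a_2 || a_8) forces a_2 = True.
  (!a_2 || a_9) forces a_9 = True.
  (a_1 || a_8) forces a_1 = True.
  (!a_1 || !a_5) forces a_5 = False.
  Clause (!a_1 || !a_2 || a_5) is falsified — contradiction.
Both cases fail, so the formula is unsatisfiable.

Unsatisfiable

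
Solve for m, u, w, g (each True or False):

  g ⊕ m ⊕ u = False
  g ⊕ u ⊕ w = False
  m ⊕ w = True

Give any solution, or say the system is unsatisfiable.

The formula is unsatisfiable.

Adding constraints 1, 2, 3 mod 2: every variable appears an even number of times on the left, so the left side is 0.
But the right sides sum to 1 (mod 2). 0 ≠ 1 — the system is inconsistent.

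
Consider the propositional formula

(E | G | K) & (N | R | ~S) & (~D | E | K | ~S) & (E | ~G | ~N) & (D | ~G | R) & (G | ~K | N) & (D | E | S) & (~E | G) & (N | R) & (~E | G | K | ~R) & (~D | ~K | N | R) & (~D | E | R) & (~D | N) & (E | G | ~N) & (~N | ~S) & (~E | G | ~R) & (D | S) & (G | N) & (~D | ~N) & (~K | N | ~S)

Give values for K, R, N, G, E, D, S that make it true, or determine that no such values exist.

Set K = False.
Try R = False:
  (N | R) forces N = True.
  (~N | ~S) forces S = False.
  (D | S) forces D = True.
  clause (~D | ~N) is falsified — backtrack.
So R = True.
Try N = True:
  (~N | ~S) forces S = False.
  (D | S) forces D = True.
  clause (~D | ~N) is falsified — backtrack.
So N = False.
  then (~D | N) forces D = False.
  then (D | S) forces S = True.
  then (G | N) forces G = True.
Set E = False.
All clauses satisfied.

K = False, R = True, N = False, G = True, E = False, D = False, S = True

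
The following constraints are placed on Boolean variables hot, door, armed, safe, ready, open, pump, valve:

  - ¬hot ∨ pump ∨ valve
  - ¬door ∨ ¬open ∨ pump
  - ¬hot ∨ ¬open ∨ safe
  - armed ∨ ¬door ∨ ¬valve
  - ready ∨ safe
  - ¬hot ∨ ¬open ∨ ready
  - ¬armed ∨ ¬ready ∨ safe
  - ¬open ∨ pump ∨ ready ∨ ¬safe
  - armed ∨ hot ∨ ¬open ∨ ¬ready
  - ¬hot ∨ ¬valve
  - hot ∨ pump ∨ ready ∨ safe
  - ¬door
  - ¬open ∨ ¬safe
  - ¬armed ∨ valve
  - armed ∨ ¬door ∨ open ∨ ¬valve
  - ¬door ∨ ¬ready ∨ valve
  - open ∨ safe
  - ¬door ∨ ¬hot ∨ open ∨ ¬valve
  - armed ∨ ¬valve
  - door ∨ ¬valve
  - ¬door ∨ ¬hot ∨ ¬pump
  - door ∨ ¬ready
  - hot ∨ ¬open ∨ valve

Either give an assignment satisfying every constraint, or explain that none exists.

hot = False, door = False, armed = False, safe = True, ready = False, open = False, pump = True, valve = False

Unit clause (¬door) forces door = False.
In (door ∨ ¬valve) only ¬valve is left, so valve = False.
In (door ∨ ¬ready) only ¬ready is left, so ready = False.
In (ready ∨ safe) only safe is left, so safe = True.
In (¬open ∨ ¬safe) only ¬open is left, so open = False.
In (¬armed ∨ valve) only ¬armed is left, so armed = False.
Set hot = False.
Set pump = True.
All clauses satisfied.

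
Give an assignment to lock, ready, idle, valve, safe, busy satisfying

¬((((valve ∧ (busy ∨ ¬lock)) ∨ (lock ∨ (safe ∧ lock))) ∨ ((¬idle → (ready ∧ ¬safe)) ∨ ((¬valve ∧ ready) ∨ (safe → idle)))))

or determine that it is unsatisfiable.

lock=F; ready=F; idle=F; valve=F; safe=T; busy=F

  ¬((((valve ∧ (busy ∨ ¬lock)) ∨ (lock ∨ (safe ∧ lock))) ∨ ((¬idle → (ready ∧ ¬safe)) ∨ ((¬valve ∧ ready) ∨ (safe → idle))))) = True
    ((valve ∧ (busy ∨ ¬lock)) ∨ (lock ∨ (safe ∧ lock))) ∨ ((¬idle → (ready ∧ ¬safe)) ∨ ((¬valve ∧ ready) ∨ (safe → idle))) = False
      (valve ∧ (busy ∨ ¬lock)) ∨ (lock ∨ (safe ∧ lock)) = False
        valve ∧ (busy ∨ ¬lock) = False
          busy ∨ ¬lock = True
            ¬lock = True
        lock ∨ (safe ∧ lock) = False
          safe ∧ lock = False
      (¬idle → (ready ∧ ¬safe)) ∨ ((¬valve ∧ ready) ∨ (safe → idle)) = False
        ¬idle → (ready ∧ ¬safe) = False
          ¬idle = True
          ready ∧ ¬safe = False
            ¬safe = False
        (¬valve ∧ ready) ∨ (safe → idle) = False
          ¬valve ∧ ready = False
            ¬valve = True
          safe → idle = False
The formula evaluates to True.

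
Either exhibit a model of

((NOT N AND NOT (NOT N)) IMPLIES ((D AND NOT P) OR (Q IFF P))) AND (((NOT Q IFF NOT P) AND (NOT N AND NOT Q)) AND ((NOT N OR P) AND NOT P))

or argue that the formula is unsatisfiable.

N = False, D = False, Q = False, P = False

  (NOT N AND NOT (NOT N)) IMPLIES ((D AND NOT P) OR (Q IFF P)) = True
    NOT N AND NOT (NOT N) = False
      NOT N = True
      NOT (NOT N) = False
        NOT N = True
    (D AND NOT P) OR (Q IFF P) = True
      D AND NOT P = False
        NOT P = True
      Q IFF P = True
  ((NOT Q IFF NOT P) AND (NOT N AND NOT Q)) AND ((NOT N OR P) AND NOT P) = True
    (NOT Q IFF NOT P) AND (NOT N AND NOT Q) = True
      NOT Q IFF NOT P = True
        NOT Q = True
        NOT P = True
      NOT N AND NOT Q = True
        NOT N = True
        NOT Q = True
    (NOT N OR P) AND NOT P = True
      NOT N OR P = True
        NOT N = True
      NOT P = True
Both conjuncts True, so the formula holds.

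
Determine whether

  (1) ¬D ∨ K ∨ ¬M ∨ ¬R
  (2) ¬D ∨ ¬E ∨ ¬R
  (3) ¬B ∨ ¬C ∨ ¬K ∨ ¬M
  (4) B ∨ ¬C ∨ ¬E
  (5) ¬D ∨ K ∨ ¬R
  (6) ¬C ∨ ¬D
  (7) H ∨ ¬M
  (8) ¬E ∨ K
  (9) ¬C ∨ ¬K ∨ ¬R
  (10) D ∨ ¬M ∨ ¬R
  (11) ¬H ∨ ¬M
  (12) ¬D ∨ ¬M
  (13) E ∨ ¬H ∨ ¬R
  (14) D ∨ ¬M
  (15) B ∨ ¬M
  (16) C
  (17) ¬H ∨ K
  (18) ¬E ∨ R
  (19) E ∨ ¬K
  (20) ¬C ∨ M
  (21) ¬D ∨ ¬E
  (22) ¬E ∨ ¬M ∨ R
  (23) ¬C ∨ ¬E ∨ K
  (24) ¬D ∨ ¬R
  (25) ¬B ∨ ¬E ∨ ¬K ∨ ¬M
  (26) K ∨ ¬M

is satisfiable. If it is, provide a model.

Case M = True:
  (H ∨ ¬M) forces H = True.
  Clause (¬H ∨ ¬M) is falsified — contradiction.
Case M = False:
  (C) forces C = True.
  Clause (¬C ∨ M) is falsified — contradiction.
Both cases fail, so the formula is unsatisfiable.

No satisfying assignment exists.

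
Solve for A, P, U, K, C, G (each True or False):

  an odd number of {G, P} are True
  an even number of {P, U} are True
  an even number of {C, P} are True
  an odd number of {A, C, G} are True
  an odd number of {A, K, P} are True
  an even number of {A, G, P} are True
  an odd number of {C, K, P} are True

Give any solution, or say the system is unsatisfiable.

Adding constraints 3, 4, 6 mod 2: every variable appears an even number of times on the left, so the left side is 0.
But the right sides sum to 1 (mod 2). 0 ≠ 1 — the system is inconsistent.

Unsatisfiable — no assignment works.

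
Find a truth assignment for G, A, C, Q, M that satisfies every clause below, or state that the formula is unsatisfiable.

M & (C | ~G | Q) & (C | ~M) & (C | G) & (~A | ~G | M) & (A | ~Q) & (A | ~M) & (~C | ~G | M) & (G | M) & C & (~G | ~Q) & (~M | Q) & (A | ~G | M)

G=F, A=T, C=T, Q=T, M=T

Unit clause (M) forces M = True.
In (C | ~M) only C is left, so C = True.
In (A | ~M) only A is left, so A = True.
In (~M | Q) only Q is left, so Q = True.
In (~G | ~Q) only ~G is left, so G = False.
All clauses satisfied.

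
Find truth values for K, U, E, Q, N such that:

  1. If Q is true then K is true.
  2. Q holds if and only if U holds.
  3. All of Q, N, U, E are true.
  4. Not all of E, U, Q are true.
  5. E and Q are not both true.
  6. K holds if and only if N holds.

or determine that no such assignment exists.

Case E = True:
  (3) forces Q = True.
  Constraint (5) is violated (E=T, Q=T) — contradiction.
Case E = False:
  Constraint (3) is violated (E=F) — contradiction.
Both cases fail — unsatisfiable.

The formula is unsatisfiable.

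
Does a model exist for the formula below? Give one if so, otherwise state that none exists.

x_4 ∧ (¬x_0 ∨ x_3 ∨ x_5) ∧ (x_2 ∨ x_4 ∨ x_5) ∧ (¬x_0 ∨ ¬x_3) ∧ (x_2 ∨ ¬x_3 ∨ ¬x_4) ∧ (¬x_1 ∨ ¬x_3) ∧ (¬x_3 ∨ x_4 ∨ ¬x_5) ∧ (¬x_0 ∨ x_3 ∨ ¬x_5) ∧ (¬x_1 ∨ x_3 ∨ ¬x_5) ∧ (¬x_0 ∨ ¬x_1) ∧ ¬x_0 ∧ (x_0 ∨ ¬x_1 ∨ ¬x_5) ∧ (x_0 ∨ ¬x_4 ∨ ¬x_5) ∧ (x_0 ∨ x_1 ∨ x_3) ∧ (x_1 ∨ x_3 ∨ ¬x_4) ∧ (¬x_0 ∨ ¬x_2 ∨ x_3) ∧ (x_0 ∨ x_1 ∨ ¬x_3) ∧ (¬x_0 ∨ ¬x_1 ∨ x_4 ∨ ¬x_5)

x_0 = False, x_1 = True, x_2 = True, x_3 = False, x_4 = True, x_5 = False

Unit clause (x_4) forces x_4 = True.
Unit clause (¬x_0) forces x_0 = False.
In (x_0 ∨ ¬x_4 ∨ ¬x_5) only ¬x_5 is left, so x_5 = False.
Try x_1 = False:
  (x_0 ∨ x_1 ∨ x_3) forces x_3 = True.
  clause (x_0 ∨ x_1 ∨ ¬x_3) is falsified — backtrack.
So x_1 = True.
  then (¬x_1 ∨ ¬x_3) forces x_3 = False.
Set x_2 = True.
All clauses satisfied.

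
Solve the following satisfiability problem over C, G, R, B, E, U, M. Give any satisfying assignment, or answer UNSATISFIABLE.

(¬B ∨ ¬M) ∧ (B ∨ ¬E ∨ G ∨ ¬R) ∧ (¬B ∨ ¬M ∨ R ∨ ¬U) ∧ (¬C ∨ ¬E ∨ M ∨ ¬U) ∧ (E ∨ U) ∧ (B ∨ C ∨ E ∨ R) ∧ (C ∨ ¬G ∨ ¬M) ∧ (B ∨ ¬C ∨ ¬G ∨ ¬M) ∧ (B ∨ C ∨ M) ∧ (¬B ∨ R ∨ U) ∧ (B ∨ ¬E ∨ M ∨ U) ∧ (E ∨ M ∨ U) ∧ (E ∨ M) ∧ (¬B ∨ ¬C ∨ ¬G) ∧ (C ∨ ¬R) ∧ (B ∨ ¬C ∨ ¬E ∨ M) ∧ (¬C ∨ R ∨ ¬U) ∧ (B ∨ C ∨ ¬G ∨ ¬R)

C=T, G=F, R=F, B=F, E=T, U=F, M=T

Set C = True.
Try G = True:
  (¬B ∨ ¬C ∨ ¬G) forces B = False.
  (B ∨ ¬C ∨ ¬G ∨ ¬M) forces M = False.
  (E ∨ M) forces E = True.
  clause (B ∨ ¬C ∨ ¬E ∨ M) is falsified — backtrack.
So G = False.
Set R = False.
  then (¬C ∨ R ∨ ¬U) forces U = False.
  then (E ∨ U) forces E = True.
  then (¬B ∨ R ∨ U) forces B = False.
  then (B ∨ ¬E ∨ M ∨ U) forces M = True.
All clauses satisfied.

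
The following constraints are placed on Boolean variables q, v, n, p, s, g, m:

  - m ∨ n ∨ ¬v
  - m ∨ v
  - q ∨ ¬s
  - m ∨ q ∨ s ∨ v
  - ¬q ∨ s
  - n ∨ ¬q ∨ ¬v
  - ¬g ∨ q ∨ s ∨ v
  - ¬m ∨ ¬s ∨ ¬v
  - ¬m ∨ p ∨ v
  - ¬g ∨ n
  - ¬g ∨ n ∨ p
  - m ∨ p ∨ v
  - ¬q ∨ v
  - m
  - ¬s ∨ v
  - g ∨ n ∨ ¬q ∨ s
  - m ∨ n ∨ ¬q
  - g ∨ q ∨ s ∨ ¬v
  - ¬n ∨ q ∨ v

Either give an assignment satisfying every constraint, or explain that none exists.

q: False, v: False, n: False, p: True, s: False, g: False, m: True

Unit clause (m) forces m = True.
Set q = False.
  then (q ∨ ¬s) forces s = False.
Set v = False.
  then (¬g ∨ q ∨ s ∨ v) forces g = False.
  then (¬m ∨ p ∨ v) forces p = True.
  then (¬n ∨ q ∨ v) forces n = False.
All clauses satisfied.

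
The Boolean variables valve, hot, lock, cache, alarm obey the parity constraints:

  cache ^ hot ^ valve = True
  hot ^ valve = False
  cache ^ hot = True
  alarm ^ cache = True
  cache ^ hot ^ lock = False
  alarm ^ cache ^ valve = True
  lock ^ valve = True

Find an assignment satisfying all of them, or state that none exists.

valve = False; hot = False; lock = True; cache = True; alarm = False

cache ^ hot ^ valve = T ^ F ^ F = True ✓
hot ^ valve = F ^ F = False ✓
cache ^ hot = T ^ F = True ✓
alarm ^ cache = F ^ T = True ✓
cache ^ hot ^ lock = T ^ F ^ T = False ✓
alarm ^ cache ^ valve = F ^ T ^ F = True ✓
lock ^ valve = T ^ F = True ✓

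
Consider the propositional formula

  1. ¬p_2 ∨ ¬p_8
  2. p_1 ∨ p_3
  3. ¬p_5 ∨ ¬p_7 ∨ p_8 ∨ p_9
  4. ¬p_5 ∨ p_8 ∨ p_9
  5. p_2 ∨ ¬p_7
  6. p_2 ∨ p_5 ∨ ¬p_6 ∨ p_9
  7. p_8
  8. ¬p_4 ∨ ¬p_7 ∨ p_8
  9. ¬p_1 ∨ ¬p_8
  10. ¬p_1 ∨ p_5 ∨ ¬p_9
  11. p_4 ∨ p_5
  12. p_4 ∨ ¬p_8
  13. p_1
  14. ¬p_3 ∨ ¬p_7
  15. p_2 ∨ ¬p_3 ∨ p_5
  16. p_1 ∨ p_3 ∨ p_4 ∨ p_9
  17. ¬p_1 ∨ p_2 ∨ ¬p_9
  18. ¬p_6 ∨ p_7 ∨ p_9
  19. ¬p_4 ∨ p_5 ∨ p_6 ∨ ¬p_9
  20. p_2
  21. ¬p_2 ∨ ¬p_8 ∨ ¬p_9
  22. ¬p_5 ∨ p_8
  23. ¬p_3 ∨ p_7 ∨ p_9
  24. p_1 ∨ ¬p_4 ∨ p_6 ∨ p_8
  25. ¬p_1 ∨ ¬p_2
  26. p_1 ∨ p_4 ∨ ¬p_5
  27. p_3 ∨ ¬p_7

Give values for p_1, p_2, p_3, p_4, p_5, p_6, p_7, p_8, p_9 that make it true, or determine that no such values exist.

Case p_1 = True:
  (p_8) forces p_8 = True.
  Clause (¬p_1 ∨ ¬p_8) is falsified — contradiction.
Case p_1 = False:
  Clause (p_1) is falsified — contradiction.
Both cases fail, so the formula is unsatisfiable.

Unsatisfiable — no assignment works.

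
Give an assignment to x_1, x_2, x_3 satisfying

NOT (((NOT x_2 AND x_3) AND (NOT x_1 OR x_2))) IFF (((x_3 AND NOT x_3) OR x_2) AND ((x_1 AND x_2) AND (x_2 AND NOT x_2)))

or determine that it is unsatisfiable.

x_1 = False, x_2 = False, x_3 = True

  NOT (((NOT x_2 AND x_3) AND (NOT x_1 OR x_2))) IFF (((x_3 AND NOT x_3) OR x_2) AND ((x_1 AND x_2) AND (x_2 AND NOT x_2))) = True
    NOT (((NOT x_2 AND x_3) AND (NOT x_1 OR x_2))) = False
      (NOT x_2 AND x_3) AND (NOT x_1 OR x_2) = True
        NOT x_2 AND x_3 = True
          NOT x_2 = True
        NOT x_1 OR x_2 = True
          NOT x_1 = True
    ((x_3 AND NOT x_3) OR x_2) AND ((x_1 AND x_2) AND (x_2 AND NOT x_2)) = False
      (x_3 AND NOT x_3) OR x_2 = False
        x_3 AND NOT x_3 = False
          NOT x_3 = False
      (x_1 AND x_2) AND (x_2 AND NOT x_2) = False
        x_1 AND x_2 = False
        x_2 AND NOT x_2 = False
          NOT x_2 = True
The formula evaluates to True.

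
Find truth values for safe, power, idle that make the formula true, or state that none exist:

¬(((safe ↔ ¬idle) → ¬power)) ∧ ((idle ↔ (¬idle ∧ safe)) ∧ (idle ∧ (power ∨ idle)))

Case idle = True: the conjunct idle ↔ (¬idle ∧ safe) becomes True ↔ (False ∧ safe) = False.
Case idle = False: the conjunct idle is False.
Both cases fail — unsatisfiable.

UNSATISFIABLE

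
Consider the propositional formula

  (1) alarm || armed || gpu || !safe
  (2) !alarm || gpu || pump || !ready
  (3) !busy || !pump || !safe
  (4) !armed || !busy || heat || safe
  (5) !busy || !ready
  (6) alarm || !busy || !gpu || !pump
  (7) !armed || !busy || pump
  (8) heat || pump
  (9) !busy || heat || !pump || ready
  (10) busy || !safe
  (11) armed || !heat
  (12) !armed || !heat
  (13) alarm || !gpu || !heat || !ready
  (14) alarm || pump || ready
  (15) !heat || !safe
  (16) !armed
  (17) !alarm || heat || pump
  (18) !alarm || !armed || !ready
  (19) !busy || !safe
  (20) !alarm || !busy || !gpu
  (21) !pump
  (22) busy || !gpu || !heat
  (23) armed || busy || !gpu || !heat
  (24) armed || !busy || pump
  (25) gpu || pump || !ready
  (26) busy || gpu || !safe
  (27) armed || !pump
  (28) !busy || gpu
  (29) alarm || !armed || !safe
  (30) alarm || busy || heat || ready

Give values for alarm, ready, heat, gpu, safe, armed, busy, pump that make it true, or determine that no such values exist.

Case heat = True:
  (armed || !heat) forces armed = True.
  Clause (!armed || !heat) is falsified — contradiction.
Case heat = False:
  (heat || pump) forces pump = True.
  Clause (!pump) is falsified — contradiction.
Both cases fail, so the formula is unsatisfiable.

UNSATISFIABLE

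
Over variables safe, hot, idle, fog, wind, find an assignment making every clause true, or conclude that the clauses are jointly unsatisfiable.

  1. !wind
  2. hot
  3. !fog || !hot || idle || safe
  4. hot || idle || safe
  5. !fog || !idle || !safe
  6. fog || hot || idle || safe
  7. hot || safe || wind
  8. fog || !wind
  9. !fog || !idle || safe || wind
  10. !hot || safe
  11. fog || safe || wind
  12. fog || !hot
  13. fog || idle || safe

Unit clause (!wind) forces wind = False.
Unit clause (hot) forces hot = True.
In (!hot || safe) only safe is left, so safe = True.
In (fog || !hot) only fog is left, so fog = True.
In (!fog || !idle || !safe) only !idle is left, so idle = False.
All clauses satisfied.

safe = True, hot = True, idle = False, fog = True, wind = False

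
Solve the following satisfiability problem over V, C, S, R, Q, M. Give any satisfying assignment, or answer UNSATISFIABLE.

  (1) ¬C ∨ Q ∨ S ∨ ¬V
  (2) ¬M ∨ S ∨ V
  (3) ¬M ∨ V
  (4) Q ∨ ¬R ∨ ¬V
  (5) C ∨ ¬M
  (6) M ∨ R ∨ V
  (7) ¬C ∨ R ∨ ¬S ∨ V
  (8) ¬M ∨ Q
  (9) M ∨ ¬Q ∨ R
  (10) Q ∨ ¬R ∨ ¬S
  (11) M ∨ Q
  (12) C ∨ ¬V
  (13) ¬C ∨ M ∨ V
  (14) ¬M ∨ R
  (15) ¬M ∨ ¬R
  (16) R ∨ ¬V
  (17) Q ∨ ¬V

V=F, C=F, S=F, R=T, Q=T, M=F

Set V = False.
  then (¬M ∨ V) forces M = False.
  then (M ∨ R ∨ V) forces R = True.
  then (M ∨ Q) forces Q = True.
  then (¬C ∨ M ∨ V) forces C = False.
Set S = False.
All clauses satisfied.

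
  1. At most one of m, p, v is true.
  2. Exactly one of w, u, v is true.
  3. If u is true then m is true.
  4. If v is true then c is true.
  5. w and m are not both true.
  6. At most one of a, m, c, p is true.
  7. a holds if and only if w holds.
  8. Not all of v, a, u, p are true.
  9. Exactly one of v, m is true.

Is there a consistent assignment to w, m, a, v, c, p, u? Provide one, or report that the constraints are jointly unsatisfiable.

w = False, m = False, a = False, v = True, c = True, p = False, u = False

  (1) {m, p, v}: 1 true — at most one ✓
  (2) {w, u, v}: 1 true — exactly one ✓
  (3) u=F ⇒ m: vacuous ✓
  (4) v=T ⇒ c: T ✓
  (5) w=F, m=F — not both ✓
  (6) {a, m, c, p}: 1 true — at most one ✓
  (7) a=F, w=F — same ✓
  (8) {v, a, u, p}: 1/4 true — not all ✓
  (9) {v, m}: 1 true — exactly one ✓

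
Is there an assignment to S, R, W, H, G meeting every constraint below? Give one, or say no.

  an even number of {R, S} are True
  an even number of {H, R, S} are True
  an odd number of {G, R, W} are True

S = True; R = True; W = False; H = False; G = False

{R, S}: 2 true → even ✓
{H, R, S}: 2 true → even ✓
{G, R, W}: 1 true → odd ✓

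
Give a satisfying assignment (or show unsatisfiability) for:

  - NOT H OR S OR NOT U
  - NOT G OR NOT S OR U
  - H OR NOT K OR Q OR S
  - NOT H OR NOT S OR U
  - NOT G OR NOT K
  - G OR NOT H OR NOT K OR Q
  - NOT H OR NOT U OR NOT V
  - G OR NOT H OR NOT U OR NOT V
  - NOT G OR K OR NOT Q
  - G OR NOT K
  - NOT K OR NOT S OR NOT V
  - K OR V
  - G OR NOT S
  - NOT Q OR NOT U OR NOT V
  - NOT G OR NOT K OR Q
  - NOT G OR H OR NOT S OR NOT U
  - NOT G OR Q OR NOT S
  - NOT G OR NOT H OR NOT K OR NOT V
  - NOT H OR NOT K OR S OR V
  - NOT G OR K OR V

Set G = False.
  then (G OR NOT K) forces K = False.
  then (K OR V) forces V = True.
  then (G OR NOT S) forces S = False.
Set H = False.
Set Q = False.
Set U = False.
All clauses satisfied.

G = False, S = False, H = False, Q = False, U = False, V = True, K = False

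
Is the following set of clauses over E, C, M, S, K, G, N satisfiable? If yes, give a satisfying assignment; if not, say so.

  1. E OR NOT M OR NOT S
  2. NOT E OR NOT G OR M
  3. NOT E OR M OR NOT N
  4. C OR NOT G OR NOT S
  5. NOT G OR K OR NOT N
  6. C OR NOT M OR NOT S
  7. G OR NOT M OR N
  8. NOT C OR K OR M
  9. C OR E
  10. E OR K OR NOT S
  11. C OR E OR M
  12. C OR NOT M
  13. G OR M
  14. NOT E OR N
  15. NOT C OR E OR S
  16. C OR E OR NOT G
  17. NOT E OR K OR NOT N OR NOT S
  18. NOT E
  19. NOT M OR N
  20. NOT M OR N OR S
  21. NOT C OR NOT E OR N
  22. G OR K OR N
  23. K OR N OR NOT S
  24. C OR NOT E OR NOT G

E = False, C = True, M = False, S = True, K = True, G = True, N = False

Unit clause (NOT E) forces E = False.
In (C OR E) only C is left, so C = True.
In (NOT C OR E OR S) only S is left, so S = True.
In (E OR NOT M OR NOT S) only NOT M is left, so M = False.
In (NOT C OR K OR M) only K is left, so K = True.
In (G OR M) only G is left, so G = True.
Set N = False.
All clauses satisfied.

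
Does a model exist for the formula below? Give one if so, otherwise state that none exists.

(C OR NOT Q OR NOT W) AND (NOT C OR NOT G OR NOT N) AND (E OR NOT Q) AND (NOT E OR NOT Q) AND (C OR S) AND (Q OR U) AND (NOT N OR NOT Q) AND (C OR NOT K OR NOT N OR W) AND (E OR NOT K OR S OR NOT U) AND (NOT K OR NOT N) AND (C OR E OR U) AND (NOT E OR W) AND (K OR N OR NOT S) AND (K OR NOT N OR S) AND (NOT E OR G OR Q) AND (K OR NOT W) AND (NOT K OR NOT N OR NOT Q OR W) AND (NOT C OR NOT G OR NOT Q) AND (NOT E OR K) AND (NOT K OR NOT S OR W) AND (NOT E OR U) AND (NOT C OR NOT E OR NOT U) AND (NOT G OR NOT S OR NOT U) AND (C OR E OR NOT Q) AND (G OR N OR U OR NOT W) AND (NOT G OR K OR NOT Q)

Set U = True.
Set S = False.
  then (C OR S) forces C = True.
  then (NOT C OR NOT E OR NOT U) forces E = False.
  then (E OR NOT Q) forces Q = False.
  then (E OR NOT K OR S OR NOT U) forces K = False.
  then (K OR NOT N OR S) forces N = False.
  then (K OR NOT W) forces W = False.
Set G = False.
All clauses satisfied.

U = True, S = False, W = False, G = False, N = False, Q = False, E = False, C = True, K = False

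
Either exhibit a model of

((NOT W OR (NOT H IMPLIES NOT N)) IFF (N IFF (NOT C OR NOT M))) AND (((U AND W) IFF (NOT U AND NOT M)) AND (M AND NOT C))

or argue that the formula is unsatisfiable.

N=T; W=F; C=F; M=T; H=T; U=T

  (NOT W OR (NOT H IMPLIES NOT N)) IFF (N IFF (NOT C OR NOT M)) = True
    NOT W OR (NOT H IMPLIES NOT N) = True
      NOT W = True
      NOT H IMPLIES NOT N = True
        NOT H = False
        NOT N = False
    N IFF (NOT C OR NOT M) = True
      NOT C OR NOT M = True
        NOT C = True
        NOT M = False
  ((U AND W) IFF (NOT U AND NOT M)) AND (M AND NOT C) = True
    (U AND W) IFF (NOT U AND NOT M) = True
      U AND W = False
      NOT U AND NOT M = False
        NOT U = False
        NOT M = False
    M AND NOT C = True
      NOT C = True
Both conjuncts True, so the formula holds.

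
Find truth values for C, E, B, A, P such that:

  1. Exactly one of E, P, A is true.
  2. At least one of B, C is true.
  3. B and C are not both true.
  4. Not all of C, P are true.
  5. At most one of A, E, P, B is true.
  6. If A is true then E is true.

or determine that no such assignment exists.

C=T, E=T, B=F, A=F, P=F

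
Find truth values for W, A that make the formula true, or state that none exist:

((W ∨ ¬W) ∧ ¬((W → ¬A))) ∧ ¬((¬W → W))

UNSATISFIABLE

Case W = True: the conjunct ¬((¬W → W)) becomes ¬((False → True)) = False.
Case W = False: the conjunct ¬((W → ¬A)) becomes ¬((False → ¬A)) = False.
Both cases fail — unsatisfiable.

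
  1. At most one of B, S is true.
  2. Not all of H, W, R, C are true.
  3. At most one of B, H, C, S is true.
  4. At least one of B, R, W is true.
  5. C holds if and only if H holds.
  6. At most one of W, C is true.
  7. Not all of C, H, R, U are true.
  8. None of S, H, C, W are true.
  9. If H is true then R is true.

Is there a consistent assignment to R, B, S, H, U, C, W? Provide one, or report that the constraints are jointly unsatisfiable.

R: False; B: True; S: False; H: False; U: False; C: False; W: False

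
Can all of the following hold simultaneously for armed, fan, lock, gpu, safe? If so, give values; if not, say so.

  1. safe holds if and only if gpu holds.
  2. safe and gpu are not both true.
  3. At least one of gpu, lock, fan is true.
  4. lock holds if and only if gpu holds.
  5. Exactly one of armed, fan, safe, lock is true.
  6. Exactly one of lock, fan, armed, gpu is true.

armed = False, fan = True, lock = False, gpu = False, safe = False

  (1) safe=F, gpu=F — same ✓
  (2) safe=F, gpu=F — not both ✓
  (3) {gpu, lock, fan}: 1 true — at least one ✓
  (4) lock=F, gpu=F — same ✓
  (5) {armed, fan, safe, lock}: 1 true — exactly one ✓
  (6) {lock, fan, armed, gpu}: 1 true — exactly one ✓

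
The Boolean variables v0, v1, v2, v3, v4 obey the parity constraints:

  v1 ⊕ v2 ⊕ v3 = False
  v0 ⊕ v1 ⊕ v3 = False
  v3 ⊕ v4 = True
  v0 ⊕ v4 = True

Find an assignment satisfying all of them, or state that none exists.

v0=F, v1=F, v2=F, v3=F, v4=T

v1 ⊕ v2 ⊕ v3 = F ⊕ F ⊕ F = False ✓
v0 ⊕ v1 ⊕ v3 = F ⊕ F ⊕ F = False ✓
v3 ⊕ v4 = F ⊕ T = True ✓
v0 ⊕ v4 = F ⊕ T = True ✓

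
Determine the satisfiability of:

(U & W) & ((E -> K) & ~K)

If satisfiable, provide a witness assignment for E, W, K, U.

E: False, W: True, K: False, U: True

  U & W = True
  (E -> K) & ~K = True
    E -> K = True
    ~K = True
Both conjuncts True, so the formula holds.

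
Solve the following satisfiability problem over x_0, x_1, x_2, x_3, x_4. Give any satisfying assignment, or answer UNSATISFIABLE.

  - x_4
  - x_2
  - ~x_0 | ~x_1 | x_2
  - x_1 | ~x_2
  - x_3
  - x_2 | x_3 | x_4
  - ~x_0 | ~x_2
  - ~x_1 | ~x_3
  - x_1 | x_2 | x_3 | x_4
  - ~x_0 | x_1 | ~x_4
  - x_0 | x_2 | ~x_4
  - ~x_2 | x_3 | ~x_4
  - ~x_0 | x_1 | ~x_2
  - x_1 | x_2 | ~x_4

Case x_2 = True:
  (x_4) forces x_4 = True.
  (x_1 | ~x_2) forces x_1 = True.
  (x_3) forces x_3 = True.
  Clause (~x_1 | ~x_3) is falsified — contradiction.
Case x_2 = False:
  Clause (x_2) is falsified — contradiction.
Both cases fail, so the formula is unsatisfiable.

Unsatisfiable — no assignment works.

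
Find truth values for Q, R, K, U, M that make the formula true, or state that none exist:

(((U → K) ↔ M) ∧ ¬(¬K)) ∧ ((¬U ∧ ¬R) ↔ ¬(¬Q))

Q = False, R = True, K = True, U = True, M = True

  ((U → K) ↔ M) ∧ ¬(¬K) = True
    (U → K) ↔ M = True
      U → K = True
    ¬(¬K) = True
      ¬K = False
  (¬U ∧ ¬R) ↔ ¬(¬Q) = True
    ¬U ∧ ¬R = False
      ¬U = False
      ¬R = False
    ¬(¬Q) = False
      ¬Q = True
Both conjuncts True, so the formula holds.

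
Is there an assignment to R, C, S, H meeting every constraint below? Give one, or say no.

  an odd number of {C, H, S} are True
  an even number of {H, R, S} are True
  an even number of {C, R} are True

Adding constraints 1, 2, 3 mod 2: every variable appears an even number of times on the left, so the left side is 0.
But the right sides sum to 1 (mod 2). 0 ≠ 1 — the system is inconsistent.

The formula is unsatisfiable.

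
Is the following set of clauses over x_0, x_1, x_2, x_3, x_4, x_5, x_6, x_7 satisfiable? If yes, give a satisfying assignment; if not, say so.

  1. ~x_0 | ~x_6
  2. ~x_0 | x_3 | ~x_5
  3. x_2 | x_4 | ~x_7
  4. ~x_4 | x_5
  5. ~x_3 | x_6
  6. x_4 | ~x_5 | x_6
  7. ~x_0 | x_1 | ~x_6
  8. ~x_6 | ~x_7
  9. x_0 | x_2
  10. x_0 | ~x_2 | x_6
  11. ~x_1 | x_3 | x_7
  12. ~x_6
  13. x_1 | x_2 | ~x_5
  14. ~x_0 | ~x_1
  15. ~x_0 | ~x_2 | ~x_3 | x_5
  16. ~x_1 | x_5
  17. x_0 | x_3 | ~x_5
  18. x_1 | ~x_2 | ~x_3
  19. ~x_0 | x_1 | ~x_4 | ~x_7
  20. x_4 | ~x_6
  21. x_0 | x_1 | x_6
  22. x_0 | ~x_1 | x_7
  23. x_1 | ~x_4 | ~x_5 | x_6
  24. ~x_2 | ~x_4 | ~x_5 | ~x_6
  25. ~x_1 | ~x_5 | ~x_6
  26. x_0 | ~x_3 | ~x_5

Unit clause (~x_6) forces x_6 = False.
In (~x_3 | x_6) only ~x_3 is left, so x_3 = False.
Try x_0 = False:
  (x_0 | x_2) forces x_2 = True.
  clause (x_0 | ~x_2 | x_6) is falsified — backtrack.
So x_0 = True.
  then (~x_0 | x_3 | ~x_5) forces x_5 = False.
  then (~x_4 | x_5) forces x_4 = False.
  then (~x_0 | ~x_1) forces x_1 = False.
Set x_2 = True.
Set x_7 = False.
All clauses satisfied.

x_0: True, x_1: False, x_2: True, x_3: False, x_4: False, x_5: False, x_6: False, x_7: False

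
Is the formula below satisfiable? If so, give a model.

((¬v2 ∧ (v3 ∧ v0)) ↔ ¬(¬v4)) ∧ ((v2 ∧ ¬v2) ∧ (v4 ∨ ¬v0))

Case v2 = True: the conjunct ¬v2 is False.
Case v2 = False: the conjunct v2 is False.
Both cases fail — unsatisfiable.

The formula is unsatisfiable.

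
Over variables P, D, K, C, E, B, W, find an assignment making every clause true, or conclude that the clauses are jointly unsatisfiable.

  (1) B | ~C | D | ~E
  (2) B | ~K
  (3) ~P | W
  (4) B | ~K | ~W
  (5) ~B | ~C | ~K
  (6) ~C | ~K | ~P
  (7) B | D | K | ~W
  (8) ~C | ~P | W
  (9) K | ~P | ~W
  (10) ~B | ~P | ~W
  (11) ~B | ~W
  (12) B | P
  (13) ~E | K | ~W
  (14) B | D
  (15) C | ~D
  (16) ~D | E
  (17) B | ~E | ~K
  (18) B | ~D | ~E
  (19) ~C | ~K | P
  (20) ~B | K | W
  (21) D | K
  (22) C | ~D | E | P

P = False, D = False, K = True, C = False, E = True, B = True, W = False

Try P = True:
  (~P | W) forces W = True.
  (K | ~P | ~W) forces K = True.
  (B | ~K) forces B = True.
  clause (~B | ~P | ~W) is falsified — backtrack.
So P = False.
  then (B | P) forces B = True.
  then (~B | ~W) forces W = False.
  then (~B | K | W) forces K = True.
  then (~B | ~C | ~K) forces C = False.
  then (C | ~D) forces D = False.
Set E = True.
All clauses satisfied.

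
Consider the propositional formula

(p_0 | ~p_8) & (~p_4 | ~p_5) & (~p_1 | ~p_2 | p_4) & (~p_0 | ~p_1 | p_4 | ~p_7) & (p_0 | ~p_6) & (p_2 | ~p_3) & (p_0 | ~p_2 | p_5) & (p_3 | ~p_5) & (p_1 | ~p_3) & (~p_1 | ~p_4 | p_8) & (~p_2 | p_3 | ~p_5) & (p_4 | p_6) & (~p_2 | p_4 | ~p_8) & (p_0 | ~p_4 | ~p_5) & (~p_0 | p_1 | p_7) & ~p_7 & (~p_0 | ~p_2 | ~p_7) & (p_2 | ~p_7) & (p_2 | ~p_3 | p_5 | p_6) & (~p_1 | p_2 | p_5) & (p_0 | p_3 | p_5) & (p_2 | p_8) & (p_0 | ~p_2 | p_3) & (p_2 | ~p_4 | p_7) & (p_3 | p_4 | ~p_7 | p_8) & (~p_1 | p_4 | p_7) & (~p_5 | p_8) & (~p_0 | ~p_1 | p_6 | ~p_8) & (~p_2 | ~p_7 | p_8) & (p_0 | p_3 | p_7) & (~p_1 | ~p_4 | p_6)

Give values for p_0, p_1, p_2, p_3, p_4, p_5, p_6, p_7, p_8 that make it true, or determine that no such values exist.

p_0 = True, p_1 = True, p_2 = True, p_3 = False, p_4 = True, p_5 = False, p_6 = True, p_7 = False, p_8 = True

Unit clause (~p_7) forces p_7 = False.
Set p_0 = True.
  then (~p_0 | p_1 | p_7) forces p_1 = True.
  then (~p_1 | p_4 | p_7) forces p_4 = True.
  then (~p_1 | ~p_4 | p_6) forces p_6 = True.
  then (~p_4 | ~p_5) forces p_5 = False.
  then (~p_1 | ~p_4 | p_8) forces p_8 = True.
  then (~p_1 | p_2 | p_5) forces p_2 = True.
Set p_3 = False.
All clauses satisfied.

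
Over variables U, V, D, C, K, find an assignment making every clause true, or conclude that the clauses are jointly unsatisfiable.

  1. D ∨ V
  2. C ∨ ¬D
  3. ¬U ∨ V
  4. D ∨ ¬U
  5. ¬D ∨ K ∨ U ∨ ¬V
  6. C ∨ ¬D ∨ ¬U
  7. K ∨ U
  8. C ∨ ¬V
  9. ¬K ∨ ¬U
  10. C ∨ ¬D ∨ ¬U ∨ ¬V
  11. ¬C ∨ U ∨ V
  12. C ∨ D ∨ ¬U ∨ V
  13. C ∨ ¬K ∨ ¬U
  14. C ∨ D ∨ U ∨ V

Set U = True.
  then (¬U ∨ V) forces V = True.
  then (D ∨ ¬U) forces D = True.
  then (C ∨ ¬D ∨ ¬U) forces C = True.
  then (¬K ∨ ¬U) forces K = False.
All clauses satisfied.

U: True, V: True, D: True, C: True, K: False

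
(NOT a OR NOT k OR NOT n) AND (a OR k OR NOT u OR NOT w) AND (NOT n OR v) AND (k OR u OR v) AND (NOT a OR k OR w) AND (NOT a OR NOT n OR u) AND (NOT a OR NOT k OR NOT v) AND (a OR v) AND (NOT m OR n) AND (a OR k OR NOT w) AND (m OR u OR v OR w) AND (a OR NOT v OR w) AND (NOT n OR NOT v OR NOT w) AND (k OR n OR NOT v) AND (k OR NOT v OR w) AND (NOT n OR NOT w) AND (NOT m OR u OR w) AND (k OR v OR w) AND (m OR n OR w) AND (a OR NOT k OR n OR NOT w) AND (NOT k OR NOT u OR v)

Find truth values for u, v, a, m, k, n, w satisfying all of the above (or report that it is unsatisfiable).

Set u = False.
Set v = False.
  then (NOT n OR v) forces n = False.
  then (k OR u OR v) forces k = True.
  then (a OR v) forces a = True.
  then (NOT m OR n) forces m = False.
  then (m OR u OR v OR w) forces w = True.
All clauses satisfied.

u = False, v = False, a = True, m = False, k = True, n = False, w = True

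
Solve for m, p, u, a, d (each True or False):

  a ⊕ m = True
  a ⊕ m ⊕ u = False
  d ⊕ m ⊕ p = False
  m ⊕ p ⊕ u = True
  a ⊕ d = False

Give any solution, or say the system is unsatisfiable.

m: True; p: True; u: True; a: False; d: False

a ⊕ m = F ⊕ T = True ✓
a ⊕ m ⊕ u = F ⊕ T ⊕ T = False ✓
d ⊕ m ⊕ p = F ⊕ T ⊕ T = False ✓
m ⊕ p ⊕ u = T ⊕ T ⊕ T = True ✓
a ⊕ d = F ⊕ F = False ✓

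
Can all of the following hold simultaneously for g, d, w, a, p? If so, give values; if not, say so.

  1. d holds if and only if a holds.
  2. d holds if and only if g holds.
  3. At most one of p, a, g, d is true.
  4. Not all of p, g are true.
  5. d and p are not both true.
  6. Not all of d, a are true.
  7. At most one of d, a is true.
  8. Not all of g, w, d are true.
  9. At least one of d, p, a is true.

g = False, d = False, w = True, a = False, p = True

  (1) d=F, a=F — same ✓
  (2) d=F, g=F — same ✓
  (3) {p, a, g, d}: 1 true — at most one ✓
  (4) {p, g}: 1/2 true — not all ✓
  (5) d=F, p=T — not both ✓
  (6) {d, a}: 0/2 true — not all ✓
  (7) {d, a}: 0 true — at most one ✓
  (8) {g, w, d}: 1/3 true — not all ✓
  (9) {d, p, a}: 1 true — at least one ✓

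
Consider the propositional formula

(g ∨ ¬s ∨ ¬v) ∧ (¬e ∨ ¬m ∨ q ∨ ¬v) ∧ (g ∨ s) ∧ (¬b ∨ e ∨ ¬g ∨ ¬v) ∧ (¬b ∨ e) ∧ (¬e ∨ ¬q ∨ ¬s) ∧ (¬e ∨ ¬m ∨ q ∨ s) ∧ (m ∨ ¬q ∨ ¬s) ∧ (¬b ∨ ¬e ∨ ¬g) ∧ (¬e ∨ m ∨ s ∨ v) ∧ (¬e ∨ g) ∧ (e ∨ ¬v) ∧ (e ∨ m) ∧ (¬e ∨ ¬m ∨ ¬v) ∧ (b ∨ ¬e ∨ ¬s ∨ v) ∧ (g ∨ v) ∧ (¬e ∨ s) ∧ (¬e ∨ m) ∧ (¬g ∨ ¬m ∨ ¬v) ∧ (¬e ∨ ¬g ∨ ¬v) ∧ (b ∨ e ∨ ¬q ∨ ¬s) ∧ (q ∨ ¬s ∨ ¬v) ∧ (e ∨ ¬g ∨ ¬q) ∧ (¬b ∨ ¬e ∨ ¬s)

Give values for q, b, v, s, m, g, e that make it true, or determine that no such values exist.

q=F, b=F, v=F, s=T, m=T, g=T, e=F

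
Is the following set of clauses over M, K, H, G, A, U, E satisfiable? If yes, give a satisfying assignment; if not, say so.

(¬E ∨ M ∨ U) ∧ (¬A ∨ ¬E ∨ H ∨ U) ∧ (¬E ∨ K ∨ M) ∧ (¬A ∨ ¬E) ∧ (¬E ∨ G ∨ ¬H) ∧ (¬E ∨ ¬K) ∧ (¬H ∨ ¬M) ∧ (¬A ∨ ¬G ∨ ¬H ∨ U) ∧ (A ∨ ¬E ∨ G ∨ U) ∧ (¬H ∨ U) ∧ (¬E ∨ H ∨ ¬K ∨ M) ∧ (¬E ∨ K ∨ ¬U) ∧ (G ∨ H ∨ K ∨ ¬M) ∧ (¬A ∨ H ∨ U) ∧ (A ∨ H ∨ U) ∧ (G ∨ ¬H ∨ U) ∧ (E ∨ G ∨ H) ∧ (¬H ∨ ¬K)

M=F; K=F; H=F; G=T; A=F; U=T; E=F

Set M = False.
Set K = False.
  then (¬E ∨ K ∨ M) forces E = False.
Set H = False.
  then (E ∨ G ∨ H) forces G = True.
Set A = False.
  then (A ∨ H ∨ U) forces U = True.
All clauses satisfied.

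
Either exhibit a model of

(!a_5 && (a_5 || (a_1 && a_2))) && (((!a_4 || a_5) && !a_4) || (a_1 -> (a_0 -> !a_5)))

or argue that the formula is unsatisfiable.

a_0=T, a_1=T, a_2=T, a_4=F, a_5=F

  !a_5 && (a_5 || (a_1 && a_2)) = True
    !a_5 = True
    a_5 || (a_1 && a_2) = True
      a_1 && a_2 = True
  ((!a_4 || a_5) && !a_4) || (a_1 -> (a_0 -> !a_5)) = True
    (!a_4 || a_5) && !a_4 = True
      !a_4 || a_5 = True
        !a_4 = True
      !a_4 = True
    a_1 -> (a_0 -> !a_5) = True
      a_0 -> !a_5 = True
        !a_5 = True
Both conjuncts True, so the formula holds.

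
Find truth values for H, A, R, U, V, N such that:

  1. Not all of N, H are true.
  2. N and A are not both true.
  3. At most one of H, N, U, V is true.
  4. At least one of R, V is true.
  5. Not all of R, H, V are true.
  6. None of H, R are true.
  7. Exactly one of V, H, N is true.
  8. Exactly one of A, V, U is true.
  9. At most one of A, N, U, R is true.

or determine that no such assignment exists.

H = False, A = False, R = False, U = False, V = True, N = False

  (1) {N, H}: 0/2 true — not all ✓
  (2) N=F, A=F — not both ✓
  (3) {H, N, U, V}: 1 true — at most one ✓
  (4) {R, V}: 1 true — at least one ✓
  (5) {R, H, V}: 1/3 true — not all ✓
  (6) {H, R}: 0 true — none ✓
  (7) {V, H, N}: 1 true — exactly one ✓
  (8) {A, V, U}: 1 true — exactly one ✓
  (9) {A, N, U, R}: 0 true — at most one ✓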